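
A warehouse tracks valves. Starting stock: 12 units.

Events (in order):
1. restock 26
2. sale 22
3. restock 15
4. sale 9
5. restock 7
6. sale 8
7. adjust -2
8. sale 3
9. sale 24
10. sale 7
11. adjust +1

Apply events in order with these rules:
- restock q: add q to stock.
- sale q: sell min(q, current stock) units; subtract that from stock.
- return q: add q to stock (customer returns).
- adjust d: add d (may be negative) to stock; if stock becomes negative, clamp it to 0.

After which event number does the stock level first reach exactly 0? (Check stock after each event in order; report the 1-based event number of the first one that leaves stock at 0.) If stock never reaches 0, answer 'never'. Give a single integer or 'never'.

Answer: 9

Derivation:
Processing events:
Start: stock = 12
  Event 1 (restock 26): 12 + 26 = 38
  Event 2 (sale 22): sell min(22,38)=22. stock: 38 - 22 = 16. total_sold = 22
  Event 3 (restock 15): 16 + 15 = 31
  Event 4 (sale 9): sell min(9,31)=9. stock: 31 - 9 = 22. total_sold = 31
  Event 5 (restock 7): 22 + 7 = 29
  Event 6 (sale 8): sell min(8,29)=8. stock: 29 - 8 = 21. total_sold = 39
  Event 7 (adjust -2): 21 + -2 = 19
  Event 8 (sale 3): sell min(3,19)=3. stock: 19 - 3 = 16. total_sold = 42
  Event 9 (sale 24): sell min(24,16)=16. stock: 16 - 16 = 0. total_sold = 58
  Event 10 (sale 7): sell min(7,0)=0. stock: 0 - 0 = 0. total_sold = 58
  Event 11 (adjust +1): 0 + 1 = 1
Final: stock = 1, total_sold = 58

First zero at event 9.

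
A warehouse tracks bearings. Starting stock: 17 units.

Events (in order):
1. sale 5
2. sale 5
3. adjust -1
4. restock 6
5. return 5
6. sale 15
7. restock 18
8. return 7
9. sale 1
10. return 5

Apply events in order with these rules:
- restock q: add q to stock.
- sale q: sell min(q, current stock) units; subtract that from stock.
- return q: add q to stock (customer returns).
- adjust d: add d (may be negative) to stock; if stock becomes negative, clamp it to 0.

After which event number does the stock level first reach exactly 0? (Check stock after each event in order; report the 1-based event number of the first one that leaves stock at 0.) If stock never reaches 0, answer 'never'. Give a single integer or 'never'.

Answer: never

Derivation:
Processing events:
Start: stock = 17
  Event 1 (sale 5): sell min(5,17)=5. stock: 17 - 5 = 12. total_sold = 5
  Event 2 (sale 5): sell min(5,12)=5. stock: 12 - 5 = 7. total_sold = 10
  Event 3 (adjust -1): 7 + -1 = 6
  Event 4 (restock 6): 6 + 6 = 12
  Event 5 (return 5): 12 + 5 = 17
  Event 6 (sale 15): sell min(15,17)=15. stock: 17 - 15 = 2. total_sold = 25
  Event 7 (restock 18): 2 + 18 = 20
  Event 8 (return 7): 20 + 7 = 27
  Event 9 (sale 1): sell min(1,27)=1. stock: 27 - 1 = 26. total_sold = 26
  Event 10 (return 5): 26 + 5 = 31
Final: stock = 31, total_sold = 26

Stock never reaches 0.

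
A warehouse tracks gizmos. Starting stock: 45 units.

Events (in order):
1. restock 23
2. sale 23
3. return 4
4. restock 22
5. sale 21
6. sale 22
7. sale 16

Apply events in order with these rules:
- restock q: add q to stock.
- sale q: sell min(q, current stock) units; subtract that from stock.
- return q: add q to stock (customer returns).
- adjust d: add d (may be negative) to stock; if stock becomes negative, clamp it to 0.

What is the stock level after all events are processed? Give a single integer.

Processing events:
Start: stock = 45
  Event 1 (restock 23): 45 + 23 = 68
  Event 2 (sale 23): sell min(23,68)=23. stock: 68 - 23 = 45. total_sold = 23
  Event 3 (return 4): 45 + 4 = 49
  Event 4 (restock 22): 49 + 22 = 71
  Event 5 (sale 21): sell min(21,71)=21. stock: 71 - 21 = 50. total_sold = 44
  Event 6 (sale 22): sell min(22,50)=22. stock: 50 - 22 = 28. total_sold = 66
  Event 7 (sale 16): sell min(16,28)=16. stock: 28 - 16 = 12. total_sold = 82
Final: stock = 12, total_sold = 82

Answer: 12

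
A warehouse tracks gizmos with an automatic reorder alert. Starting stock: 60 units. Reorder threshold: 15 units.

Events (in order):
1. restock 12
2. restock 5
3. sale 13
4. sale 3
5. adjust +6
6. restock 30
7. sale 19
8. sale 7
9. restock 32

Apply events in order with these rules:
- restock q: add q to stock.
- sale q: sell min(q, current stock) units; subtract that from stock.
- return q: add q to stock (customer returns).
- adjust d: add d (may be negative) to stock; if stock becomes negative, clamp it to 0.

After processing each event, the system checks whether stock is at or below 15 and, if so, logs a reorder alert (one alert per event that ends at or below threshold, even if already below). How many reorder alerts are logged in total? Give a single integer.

Processing events:
Start: stock = 60
  Event 1 (restock 12): 60 + 12 = 72
  Event 2 (restock 5): 72 + 5 = 77
  Event 3 (sale 13): sell min(13,77)=13. stock: 77 - 13 = 64. total_sold = 13
  Event 4 (sale 3): sell min(3,64)=3. stock: 64 - 3 = 61. total_sold = 16
  Event 5 (adjust +6): 61 + 6 = 67
  Event 6 (restock 30): 67 + 30 = 97
  Event 7 (sale 19): sell min(19,97)=19. stock: 97 - 19 = 78. total_sold = 35
  Event 8 (sale 7): sell min(7,78)=7. stock: 78 - 7 = 71. total_sold = 42
  Event 9 (restock 32): 71 + 32 = 103
Final: stock = 103, total_sold = 42

Checking against threshold 15:
  After event 1: stock=72 > 15
  After event 2: stock=77 > 15
  After event 3: stock=64 > 15
  After event 4: stock=61 > 15
  After event 5: stock=67 > 15
  After event 6: stock=97 > 15
  After event 7: stock=78 > 15
  After event 8: stock=71 > 15
  After event 9: stock=103 > 15
Alert events: []. Count = 0

Answer: 0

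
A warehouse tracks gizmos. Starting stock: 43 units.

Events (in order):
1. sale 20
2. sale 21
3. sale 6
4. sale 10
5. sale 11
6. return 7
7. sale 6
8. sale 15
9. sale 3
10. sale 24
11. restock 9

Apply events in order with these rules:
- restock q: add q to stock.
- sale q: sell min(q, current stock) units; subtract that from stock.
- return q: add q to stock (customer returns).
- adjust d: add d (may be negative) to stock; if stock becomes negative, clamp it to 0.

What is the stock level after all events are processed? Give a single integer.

Answer: 9

Derivation:
Processing events:
Start: stock = 43
  Event 1 (sale 20): sell min(20,43)=20. stock: 43 - 20 = 23. total_sold = 20
  Event 2 (sale 21): sell min(21,23)=21. stock: 23 - 21 = 2. total_sold = 41
  Event 3 (sale 6): sell min(6,2)=2. stock: 2 - 2 = 0. total_sold = 43
  Event 4 (sale 10): sell min(10,0)=0. stock: 0 - 0 = 0. total_sold = 43
  Event 5 (sale 11): sell min(11,0)=0. stock: 0 - 0 = 0. total_sold = 43
  Event 6 (return 7): 0 + 7 = 7
  Event 7 (sale 6): sell min(6,7)=6. stock: 7 - 6 = 1. total_sold = 49
  Event 8 (sale 15): sell min(15,1)=1. stock: 1 - 1 = 0. total_sold = 50
  Event 9 (sale 3): sell min(3,0)=0. stock: 0 - 0 = 0. total_sold = 50
  Event 10 (sale 24): sell min(24,0)=0. stock: 0 - 0 = 0. total_sold = 50
  Event 11 (restock 9): 0 + 9 = 9
Final: stock = 9, total_sold = 50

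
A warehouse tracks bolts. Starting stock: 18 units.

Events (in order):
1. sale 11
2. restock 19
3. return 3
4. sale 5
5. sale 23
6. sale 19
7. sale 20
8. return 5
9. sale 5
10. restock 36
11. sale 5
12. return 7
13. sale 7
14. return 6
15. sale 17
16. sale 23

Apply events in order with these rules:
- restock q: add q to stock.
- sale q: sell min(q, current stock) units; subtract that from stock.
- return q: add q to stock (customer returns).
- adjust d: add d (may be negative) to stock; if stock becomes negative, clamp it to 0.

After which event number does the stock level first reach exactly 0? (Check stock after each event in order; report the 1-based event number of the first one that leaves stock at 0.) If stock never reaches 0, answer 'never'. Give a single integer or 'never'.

Processing events:
Start: stock = 18
  Event 1 (sale 11): sell min(11,18)=11. stock: 18 - 11 = 7. total_sold = 11
  Event 2 (restock 19): 7 + 19 = 26
  Event 3 (return 3): 26 + 3 = 29
  Event 4 (sale 5): sell min(5,29)=5. stock: 29 - 5 = 24. total_sold = 16
  Event 5 (sale 23): sell min(23,24)=23. stock: 24 - 23 = 1. total_sold = 39
  Event 6 (sale 19): sell min(19,1)=1. stock: 1 - 1 = 0. total_sold = 40
  Event 7 (sale 20): sell min(20,0)=0. stock: 0 - 0 = 0. total_sold = 40
  Event 8 (return 5): 0 + 5 = 5
  Event 9 (sale 5): sell min(5,5)=5. stock: 5 - 5 = 0. total_sold = 45
  Event 10 (restock 36): 0 + 36 = 36
  Event 11 (sale 5): sell min(5,36)=5. stock: 36 - 5 = 31. total_sold = 50
  Event 12 (return 7): 31 + 7 = 38
  Event 13 (sale 7): sell min(7,38)=7. stock: 38 - 7 = 31. total_sold = 57
  Event 14 (return 6): 31 + 6 = 37
  Event 15 (sale 17): sell min(17,37)=17. stock: 37 - 17 = 20. total_sold = 74
  Event 16 (sale 23): sell min(23,20)=20. stock: 20 - 20 = 0. total_sold = 94
Final: stock = 0, total_sold = 94

First zero at event 6.

Answer: 6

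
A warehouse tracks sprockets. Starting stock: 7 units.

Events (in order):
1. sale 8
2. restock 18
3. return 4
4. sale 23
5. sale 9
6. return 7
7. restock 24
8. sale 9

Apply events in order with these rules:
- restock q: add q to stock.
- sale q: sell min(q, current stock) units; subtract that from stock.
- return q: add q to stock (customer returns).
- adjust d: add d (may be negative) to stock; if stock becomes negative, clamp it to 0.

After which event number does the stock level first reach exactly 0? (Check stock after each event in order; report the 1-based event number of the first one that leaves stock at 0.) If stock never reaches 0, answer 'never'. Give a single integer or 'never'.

Answer: 1

Derivation:
Processing events:
Start: stock = 7
  Event 1 (sale 8): sell min(8,7)=7. stock: 7 - 7 = 0. total_sold = 7
  Event 2 (restock 18): 0 + 18 = 18
  Event 3 (return 4): 18 + 4 = 22
  Event 4 (sale 23): sell min(23,22)=22. stock: 22 - 22 = 0. total_sold = 29
  Event 5 (sale 9): sell min(9,0)=0. stock: 0 - 0 = 0. total_sold = 29
  Event 6 (return 7): 0 + 7 = 7
  Event 7 (restock 24): 7 + 24 = 31
  Event 8 (sale 9): sell min(9,31)=9. stock: 31 - 9 = 22. total_sold = 38
Final: stock = 22, total_sold = 38

First zero at event 1.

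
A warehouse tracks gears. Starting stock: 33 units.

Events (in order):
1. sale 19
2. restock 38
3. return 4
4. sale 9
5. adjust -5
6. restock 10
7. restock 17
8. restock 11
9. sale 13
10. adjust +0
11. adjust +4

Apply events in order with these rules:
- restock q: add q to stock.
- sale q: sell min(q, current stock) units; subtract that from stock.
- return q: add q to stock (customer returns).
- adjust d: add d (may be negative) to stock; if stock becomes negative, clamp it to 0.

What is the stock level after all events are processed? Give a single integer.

Processing events:
Start: stock = 33
  Event 1 (sale 19): sell min(19,33)=19. stock: 33 - 19 = 14. total_sold = 19
  Event 2 (restock 38): 14 + 38 = 52
  Event 3 (return 4): 52 + 4 = 56
  Event 4 (sale 9): sell min(9,56)=9. stock: 56 - 9 = 47. total_sold = 28
  Event 5 (adjust -5): 47 + -5 = 42
  Event 6 (restock 10): 42 + 10 = 52
  Event 7 (restock 17): 52 + 17 = 69
  Event 8 (restock 11): 69 + 11 = 80
  Event 9 (sale 13): sell min(13,80)=13. stock: 80 - 13 = 67. total_sold = 41
  Event 10 (adjust +0): 67 + 0 = 67
  Event 11 (adjust +4): 67 + 4 = 71
Final: stock = 71, total_sold = 41

Answer: 71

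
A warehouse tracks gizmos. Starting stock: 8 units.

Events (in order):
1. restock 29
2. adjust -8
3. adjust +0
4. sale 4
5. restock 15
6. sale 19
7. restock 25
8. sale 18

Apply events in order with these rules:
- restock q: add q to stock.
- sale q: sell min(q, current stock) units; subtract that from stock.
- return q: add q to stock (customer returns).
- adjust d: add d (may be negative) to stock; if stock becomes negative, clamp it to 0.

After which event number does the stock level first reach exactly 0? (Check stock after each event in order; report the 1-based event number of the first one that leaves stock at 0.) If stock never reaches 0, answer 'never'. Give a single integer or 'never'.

Processing events:
Start: stock = 8
  Event 1 (restock 29): 8 + 29 = 37
  Event 2 (adjust -8): 37 + -8 = 29
  Event 3 (adjust +0): 29 + 0 = 29
  Event 4 (sale 4): sell min(4,29)=4. stock: 29 - 4 = 25. total_sold = 4
  Event 5 (restock 15): 25 + 15 = 40
  Event 6 (sale 19): sell min(19,40)=19. stock: 40 - 19 = 21. total_sold = 23
  Event 7 (restock 25): 21 + 25 = 46
  Event 8 (sale 18): sell min(18,46)=18. stock: 46 - 18 = 28. total_sold = 41
Final: stock = 28, total_sold = 41

Stock never reaches 0.

Answer: never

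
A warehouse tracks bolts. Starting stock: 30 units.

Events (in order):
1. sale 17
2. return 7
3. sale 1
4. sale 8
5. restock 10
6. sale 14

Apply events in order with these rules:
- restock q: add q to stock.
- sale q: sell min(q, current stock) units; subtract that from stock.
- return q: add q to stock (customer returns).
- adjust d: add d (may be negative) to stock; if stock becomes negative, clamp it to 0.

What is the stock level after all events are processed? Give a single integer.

Answer: 7

Derivation:
Processing events:
Start: stock = 30
  Event 1 (sale 17): sell min(17,30)=17. stock: 30 - 17 = 13. total_sold = 17
  Event 2 (return 7): 13 + 7 = 20
  Event 3 (sale 1): sell min(1,20)=1. stock: 20 - 1 = 19. total_sold = 18
  Event 4 (sale 8): sell min(8,19)=8. stock: 19 - 8 = 11. total_sold = 26
  Event 5 (restock 10): 11 + 10 = 21
  Event 6 (sale 14): sell min(14,21)=14. stock: 21 - 14 = 7. total_sold = 40
Final: stock = 7, total_sold = 40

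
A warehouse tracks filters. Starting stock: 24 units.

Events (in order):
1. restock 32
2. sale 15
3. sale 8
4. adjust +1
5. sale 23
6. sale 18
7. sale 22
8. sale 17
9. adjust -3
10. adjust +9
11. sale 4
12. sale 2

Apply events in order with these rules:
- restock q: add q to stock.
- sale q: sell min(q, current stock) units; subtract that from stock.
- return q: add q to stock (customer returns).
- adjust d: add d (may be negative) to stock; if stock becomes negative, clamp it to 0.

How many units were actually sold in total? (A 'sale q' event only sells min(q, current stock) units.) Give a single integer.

Answer: 63

Derivation:
Processing events:
Start: stock = 24
  Event 1 (restock 32): 24 + 32 = 56
  Event 2 (sale 15): sell min(15,56)=15. stock: 56 - 15 = 41. total_sold = 15
  Event 3 (sale 8): sell min(8,41)=8. stock: 41 - 8 = 33. total_sold = 23
  Event 4 (adjust +1): 33 + 1 = 34
  Event 5 (sale 23): sell min(23,34)=23. stock: 34 - 23 = 11. total_sold = 46
  Event 6 (sale 18): sell min(18,11)=11. stock: 11 - 11 = 0. total_sold = 57
  Event 7 (sale 22): sell min(22,0)=0. stock: 0 - 0 = 0. total_sold = 57
  Event 8 (sale 17): sell min(17,0)=0. stock: 0 - 0 = 0. total_sold = 57
  Event 9 (adjust -3): 0 + -3 = 0 (clamped to 0)
  Event 10 (adjust +9): 0 + 9 = 9
  Event 11 (sale 4): sell min(4,9)=4. stock: 9 - 4 = 5. total_sold = 61
  Event 12 (sale 2): sell min(2,5)=2. stock: 5 - 2 = 3. total_sold = 63
Final: stock = 3, total_sold = 63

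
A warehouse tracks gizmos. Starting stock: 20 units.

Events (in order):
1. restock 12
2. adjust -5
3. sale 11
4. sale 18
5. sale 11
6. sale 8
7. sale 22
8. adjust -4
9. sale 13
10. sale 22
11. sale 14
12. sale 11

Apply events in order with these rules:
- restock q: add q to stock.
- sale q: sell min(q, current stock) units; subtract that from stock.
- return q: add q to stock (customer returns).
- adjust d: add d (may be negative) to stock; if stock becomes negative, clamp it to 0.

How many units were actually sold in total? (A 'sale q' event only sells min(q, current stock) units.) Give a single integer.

Processing events:
Start: stock = 20
  Event 1 (restock 12): 20 + 12 = 32
  Event 2 (adjust -5): 32 + -5 = 27
  Event 3 (sale 11): sell min(11,27)=11. stock: 27 - 11 = 16. total_sold = 11
  Event 4 (sale 18): sell min(18,16)=16. stock: 16 - 16 = 0. total_sold = 27
  Event 5 (sale 11): sell min(11,0)=0. stock: 0 - 0 = 0. total_sold = 27
  Event 6 (sale 8): sell min(8,0)=0. stock: 0 - 0 = 0. total_sold = 27
  Event 7 (sale 22): sell min(22,0)=0. stock: 0 - 0 = 0. total_sold = 27
  Event 8 (adjust -4): 0 + -4 = 0 (clamped to 0)
  Event 9 (sale 13): sell min(13,0)=0. stock: 0 - 0 = 0. total_sold = 27
  Event 10 (sale 22): sell min(22,0)=0. stock: 0 - 0 = 0. total_sold = 27
  Event 11 (sale 14): sell min(14,0)=0. stock: 0 - 0 = 0. total_sold = 27
  Event 12 (sale 11): sell min(11,0)=0. stock: 0 - 0 = 0. total_sold = 27
Final: stock = 0, total_sold = 27

Answer: 27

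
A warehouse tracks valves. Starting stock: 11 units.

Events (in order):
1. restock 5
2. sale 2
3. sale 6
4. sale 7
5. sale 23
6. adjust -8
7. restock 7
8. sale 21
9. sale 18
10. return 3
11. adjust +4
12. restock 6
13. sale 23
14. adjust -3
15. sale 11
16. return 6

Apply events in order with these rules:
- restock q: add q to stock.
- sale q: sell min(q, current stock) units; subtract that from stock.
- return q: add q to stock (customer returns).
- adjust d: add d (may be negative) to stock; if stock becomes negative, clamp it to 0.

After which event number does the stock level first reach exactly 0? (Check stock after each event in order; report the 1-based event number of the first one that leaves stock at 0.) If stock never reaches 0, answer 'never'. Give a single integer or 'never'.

Processing events:
Start: stock = 11
  Event 1 (restock 5): 11 + 5 = 16
  Event 2 (sale 2): sell min(2,16)=2. stock: 16 - 2 = 14. total_sold = 2
  Event 3 (sale 6): sell min(6,14)=6. stock: 14 - 6 = 8. total_sold = 8
  Event 4 (sale 7): sell min(7,8)=7. stock: 8 - 7 = 1. total_sold = 15
  Event 5 (sale 23): sell min(23,1)=1. stock: 1 - 1 = 0. total_sold = 16
  Event 6 (adjust -8): 0 + -8 = 0 (clamped to 0)
  Event 7 (restock 7): 0 + 7 = 7
  Event 8 (sale 21): sell min(21,7)=7. stock: 7 - 7 = 0. total_sold = 23
  Event 9 (sale 18): sell min(18,0)=0. stock: 0 - 0 = 0. total_sold = 23
  Event 10 (return 3): 0 + 3 = 3
  Event 11 (adjust +4): 3 + 4 = 7
  Event 12 (restock 6): 7 + 6 = 13
  Event 13 (sale 23): sell min(23,13)=13. stock: 13 - 13 = 0. total_sold = 36
  Event 14 (adjust -3): 0 + -3 = 0 (clamped to 0)
  Event 15 (sale 11): sell min(11,0)=0. stock: 0 - 0 = 0. total_sold = 36
  Event 16 (return 6): 0 + 6 = 6
Final: stock = 6, total_sold = 36

First zero at event 5.

Answer: 5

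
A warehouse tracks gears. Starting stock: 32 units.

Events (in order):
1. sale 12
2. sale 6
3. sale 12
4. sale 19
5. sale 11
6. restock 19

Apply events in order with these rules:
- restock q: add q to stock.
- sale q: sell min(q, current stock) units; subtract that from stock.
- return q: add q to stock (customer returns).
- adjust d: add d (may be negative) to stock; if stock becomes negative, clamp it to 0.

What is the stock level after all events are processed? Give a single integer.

Answer: 19

Derivation:
Processing events:
Start: stock = 32
  Event 1 (sale 12): sell min(12,32)=12. stock: 32 - 12 = 20. total_sold = 12
  Event 2 (sale 6): sell min(6,20)=6. stock: 20 - 6 = 14. total_sold = 18
  Event 3 (sale 12): sell min(12,14)=12. stock: 14 - 12 = 2. total_sold = 30
  Event 4 (sale 19): sell min(19,2)=2. stock: 2 - 2 = 0. total_sold = 32
  Event 5 (sale 11): sell min(11,0)=0. stock: 0 - 0 = 0. total_sold = 32
  Event 6 (restock 19): 0 + 19 = 19
Final: stock = 19, total_sold = 32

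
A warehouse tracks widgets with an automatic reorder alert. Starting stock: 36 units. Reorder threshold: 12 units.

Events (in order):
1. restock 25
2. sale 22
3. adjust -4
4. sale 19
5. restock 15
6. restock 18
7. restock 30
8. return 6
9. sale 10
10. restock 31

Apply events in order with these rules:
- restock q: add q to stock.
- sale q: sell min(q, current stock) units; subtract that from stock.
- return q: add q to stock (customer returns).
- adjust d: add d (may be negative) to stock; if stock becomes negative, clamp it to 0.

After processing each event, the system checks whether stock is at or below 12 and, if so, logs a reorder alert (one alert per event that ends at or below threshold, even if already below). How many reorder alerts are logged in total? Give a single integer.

Answer: 0

Derivation:
Processing events:
Start: stock = 36
  Event 1 (restock 25): 36 + 25 = 61
  Event 2 (sale 22): sell min(22,61)=22. stock: 61 - 22 = 39. total_sold = 22
  Event 3 (adjust -4): 39 + -4 = 35
  Event 4 (sale 19): sell min(19,35)=19. stock: 35 - 19 = 16. total_sold = 41
  Event 5 (restock 15): 16 + 15 = 31
  Event 6 (restock 18): 31 + 18 = 49
  Event 7 (restock 30): 49 + 30 = 79
  Event 8 (return 6): 79 + 6 = 85
  Event 9 (sale 10): sell min(10,85)=10. stock: 85 - 10 = 75. total_sold = 51
  Event 10 (restock 31): 75 + 31 = 106
Final: stock = 106, total_sold = 51

Checking against threshold 12:
  After event 1: stock=61 > 12
  After event 2: stock=39 > 12
  After event 3: stock=35 > 12
  After event 4: stock=16 > 12
  After event 5: stock=31 > 12
  After event 6: stock=49 > 12
  After event 7: stock=79 > 12
  After event 8: stock=85 > 12
  After event 9: stock=75 > 12
  After event 10: stock=106 > 12
Alert events: []. Count = 0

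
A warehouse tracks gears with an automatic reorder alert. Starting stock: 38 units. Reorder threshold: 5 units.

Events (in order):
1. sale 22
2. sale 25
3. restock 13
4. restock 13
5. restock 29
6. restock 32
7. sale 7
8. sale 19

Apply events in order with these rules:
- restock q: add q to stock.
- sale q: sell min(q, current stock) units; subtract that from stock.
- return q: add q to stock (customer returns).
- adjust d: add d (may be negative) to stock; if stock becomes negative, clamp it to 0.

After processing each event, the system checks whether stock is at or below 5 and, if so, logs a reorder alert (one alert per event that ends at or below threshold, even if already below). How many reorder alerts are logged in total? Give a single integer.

Processing events:
Start: stock = 38
  Event 1 (sale 22): sell min(22,38)=22. stock: 38 - 22 = 16. total_sold = 22
  Event 2 (sale 25): sell min(25,16)=16. stock: 16 - 16 = 0. total_sold = 38
  Event 3 (restock 13): 0 + 13 = 13
  Event 4 (restock 13): 13 + 13 = 26
  Event 5 (restock 29): 26 + 29 = 55
  Event 6 (restock 32): 55 + 32 = 87
  Event 7 (sale 7): sell min(7,87)=7. stock: 87 - 7 = 80. total_sold = 45
  Event 8 (sale 19): sell min(19,80)=19. stock: 80 - 19 = 61. total_sold = 64
Final: stock = 61, total_sold = 64

Checking against threshold 5:
  After event 1: stock=16 > 5
  After event 2: stock=0 <= 5 -> ALERT
  After event 3: stock=13 > 5
  After event 4: stock=26 > 5
  After event 5: stock=55 > 5
  After event 6: stock=87 > 5
  After event 7: stock=80 > 5
  After event 8: stock=61 > 5
Alert events: [2]. Count = 1

Answer: 1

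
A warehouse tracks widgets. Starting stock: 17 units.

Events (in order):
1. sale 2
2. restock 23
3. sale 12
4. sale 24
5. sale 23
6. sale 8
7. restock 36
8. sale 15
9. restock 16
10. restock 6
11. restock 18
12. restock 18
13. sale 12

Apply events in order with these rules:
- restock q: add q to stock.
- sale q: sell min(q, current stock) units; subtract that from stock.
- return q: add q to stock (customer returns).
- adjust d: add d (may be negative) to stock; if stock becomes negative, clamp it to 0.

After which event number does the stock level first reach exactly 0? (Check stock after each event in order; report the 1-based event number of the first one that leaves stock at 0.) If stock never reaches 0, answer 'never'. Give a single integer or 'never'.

Processing events:
Start: stock = 17
  Event 1 (sale 2): sell min(2,17)=2. stock: 17 - 2 = 15. total_sold = 2
  Event 2 (restock 23): 15 + 23 = 38
  Event 3 (sale 12): sell min(12,38)=12. stock: 38 - 12 = 26. total_sold = 14
  Event 4 (sale 24): sell min(24,26)=24. stock: 26 - 24 = 2. total_sold = 38
  Event 5 (sale 23): sell min(23,2)=2. stock: 2 - 2 = 0. total_sold = 40
  Event 6 (sale 8): sell min(8,0)=0. stock: 0 - 0 = 0. total_sold = 40
  Event 7 (restock 36): 0 + 36 = 36
  Event 8 (sale 15): sell min(15,36)=15. stock: 36 - 15 = 21. total_sold = 55
  Event 9 (restock 16): 21 + 16 = 37
  Event 10 (restock 6): 37 + 6 = 43
  Event 11 (restock 18): 43 + 18 = 61
  Event 12 (restock 18): 61 + 18 = 79
  Event 13 (sale 12): sell min(12,79)=12. stock: 79 - 12 = 67. total_sold = 67
Final: stock = 67, total_sold = 67

First zero at event 5.

Answer: 5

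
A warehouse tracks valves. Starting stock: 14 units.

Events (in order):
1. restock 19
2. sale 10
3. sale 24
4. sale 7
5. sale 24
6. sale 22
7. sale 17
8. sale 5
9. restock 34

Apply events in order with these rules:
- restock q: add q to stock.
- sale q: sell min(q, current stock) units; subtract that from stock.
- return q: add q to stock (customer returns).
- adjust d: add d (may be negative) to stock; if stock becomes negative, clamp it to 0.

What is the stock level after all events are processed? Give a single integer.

Answer: 34

Derivation:
Processing events:
Start: stock = 14
  Event 1 (restock 19): 14 + 19 = 33
  Event 2 (sale 10): sell min(10,33)=10. stock: 33 - 10 = 23. total_sold = 10
  Event 3 (sale 24): sell min(24,23)=23. stock: 23 - 23 = 0. total_sold = 33
  Event 4 (sale 7): sell min(7,0)=0. stock: 0 - 0 = 0. total_sold = 33
  Event 5 (sale 24): sell min(24,0)=0. stock: 0 - 0 = 0. total_sold = 33
  Event 6 (sale 22): sell min(22,0)=0. stock: 0 - 0 = 0. total_sold = 33
  Event 7 (sale 17): sell min(17,0)=0. stock: 0 - 0 = 0. total_sold = 33
  Event 8 (sale 5): sell min(5,0)=0. stock: 0 - 0 = 0. total_sold = 33
  Event 9 (restock 34): 0 + 34 = 34
Final: stock = 34, total_sold = 33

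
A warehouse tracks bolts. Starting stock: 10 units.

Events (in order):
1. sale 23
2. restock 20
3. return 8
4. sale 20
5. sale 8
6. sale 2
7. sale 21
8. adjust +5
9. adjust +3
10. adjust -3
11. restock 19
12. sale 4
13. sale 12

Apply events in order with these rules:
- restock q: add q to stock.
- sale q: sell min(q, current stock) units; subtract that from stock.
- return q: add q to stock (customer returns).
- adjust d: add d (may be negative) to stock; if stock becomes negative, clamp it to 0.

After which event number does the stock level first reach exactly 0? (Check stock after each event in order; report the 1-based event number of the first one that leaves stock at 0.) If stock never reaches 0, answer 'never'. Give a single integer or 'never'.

Processing events:
Start: stock = 10
  Event 1 (sale 23): sell min(23,10)=10. stock: 10 - 10 = 0. total_sold = 10
  Event 2 (restock 20): 0 + 20 = 20
  Event 3 (return 8): 20 + 8 = 28
  Event 4 (sale 20): sell min(20,28)=20. stock: 28 - 20 = 8. total_sold = 30
  Event 5 (sale 8): sell min(8,8)=8. stock: 8 - 8 = 0. total_sold = 38
  Event 6 (sale 2): sell min(2,0)=0. stock: 0 - 0 = 0. total_sold = 38
  Event 7 (sale 21): sell min(21,0)=0. stock: 0 - 0 = 0. total_sold = 38
  Event 8 (adjust +5): 0 + 5 = 5
  Event 9 (adjust +3): 5 + 3 = 8
  Event 10 (adjust -3): 8 + -3 = 5
  Event 11 (restock 19): 5 + 19 = 24
  Event 12 (sale 4): sell min(4,24)=4. stock: 24 - 4 = 20. total_sold = 42
  Event 13 (sale 12): sell min(12,20)=12. stock: 20 - 12 = 8. total_sold = 54
Final: stock = 8, total_sold = 54

First zero at event 1.

Answer: 1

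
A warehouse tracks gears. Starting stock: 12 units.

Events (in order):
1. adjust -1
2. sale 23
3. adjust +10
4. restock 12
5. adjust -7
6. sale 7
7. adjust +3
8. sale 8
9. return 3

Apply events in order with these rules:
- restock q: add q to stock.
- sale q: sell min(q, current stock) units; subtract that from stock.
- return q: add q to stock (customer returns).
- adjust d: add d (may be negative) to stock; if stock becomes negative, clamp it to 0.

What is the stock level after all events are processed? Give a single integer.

Answer: 6

Derivation:
Processing events:
Start: stock = 12
  Event 1 (adjust -1): 12 + -1 = 11
  Event 2 (sale 23): sell min(23,11)=11. stock: 11 - 11 = 0. total_sold = 11
  Event 3 (adjust +10): 0 + 10 = 10
  Event 4 (restock 12): 10 + 12 = 22
  Event 5 (adjust -7): 22 + -7 = 15
  Event 6 (sale 7): sell min(7,15)=7. stock: 15 - 7 = 8. total_sold = 18
  Event 7 (adjust +3): 8 + 3 = 11
  Event 8 (sale 8): sell min(8,11)=8. stock: 11 - 8 = 3. total_sold = 26
  Event 9 (return 3): 3 + 3 = 6
Final: stock = 6, total_sold = 26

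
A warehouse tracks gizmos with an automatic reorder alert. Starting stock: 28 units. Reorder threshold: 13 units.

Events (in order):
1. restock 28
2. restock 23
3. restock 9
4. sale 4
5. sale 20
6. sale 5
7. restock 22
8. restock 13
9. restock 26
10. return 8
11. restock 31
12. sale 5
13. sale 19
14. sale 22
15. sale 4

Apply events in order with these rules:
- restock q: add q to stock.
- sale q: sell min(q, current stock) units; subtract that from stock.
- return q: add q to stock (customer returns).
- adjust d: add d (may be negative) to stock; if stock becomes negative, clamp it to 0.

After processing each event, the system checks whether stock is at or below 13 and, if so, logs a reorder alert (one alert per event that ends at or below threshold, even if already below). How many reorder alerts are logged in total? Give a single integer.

Answer: 0

Derivation:
Processing events:
Start: stock = 28
  Event 1 (restock 28): 28 + 28 = 56
  Event 2 (restock 23): 56 + 23 = 79
  Event 3 (restock 9): 79 + 9 = 88
  Event 4 (sale 4): sell min(4,88)=4. stock: 88 - 4 = 84. total_sold = 4
  Event 5 (sale 20): sell min(20,84)=20. stock: 84 - 20 = 64. total_sold = 24
  Event 6 (sale 5): sell min(5,64)=5. stock: 64 - 5 = 59. total_sold = 29
  Event 7 (restock 22): 59 + 22 = 81
  Event 8 (restock 13): 81 + 13 = 94
  Event 9 (restock 26): 94 + 26 = 120
  Event 10 (return 8): 120 + 8 = 128
  Event 11 (restock 31): 128 + 31 = 159
  Event 12 (sale 5): sell min(5,159)=5. stock: 159 - 5 = 154. total_sold = 34
  Event 13 (sale 19): sell min(19,154)=19. stock: 154 - 19 = 135. total_sold = 53
  Event 14 (sale 22): sell min(22,135)=22. stock: 135 - 22 = 113. total_sold = 75
  Event 15 (sale 4): sell min(4,113)=4. stock: 113 - 4 = 109. total_sold = 79
Final: stock = 109, total_sold = 79

Checking against threshold 13:
  After event 1: stock=56 > 13
  After event 2: stock=79 > 13
  After event 3: stock=88 > 13
  After event 4: stock=84 > 13
  After event 5: stock=64 > 13
  After event 6: stock=59 > 13
  After event 7: stock=81 > 13
  After event 8: stock=94 > 13
  After event 9: stock=120 > 13
  After event 10: stock=128 > 13
  After event 11: stock=159 > 13
  After event 12: stock=154 > 13
  After event 13: stock=135 > 13
  After event 14: stock=113 > 13
  After event 15: stock=109 > 13
Alert events: []. Count = 0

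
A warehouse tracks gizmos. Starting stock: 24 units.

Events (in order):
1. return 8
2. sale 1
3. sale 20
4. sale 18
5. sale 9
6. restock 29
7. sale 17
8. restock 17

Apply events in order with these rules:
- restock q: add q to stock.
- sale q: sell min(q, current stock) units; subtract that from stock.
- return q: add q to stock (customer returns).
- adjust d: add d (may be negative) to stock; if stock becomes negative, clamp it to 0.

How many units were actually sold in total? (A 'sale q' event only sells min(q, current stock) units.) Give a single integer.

Answer: 49

Derivation:
Processing events:
Start: stock = 24
  Event 1 (return 8): 24 + 8 = 32
  Event 2 (sale 1): sell min(1,32)=1. stock: 32 - 1 = 31. total_sold = 1
  Event 3 (sale 20): sell min(20,31)=20. stock: 31 - 20 = 11. total_sold = 21
  Event 4 (sale 18): sell min(18,11)=11. stock: 11 - 11 = 0. total_sold = 32
  Event 5 (sale 9): sell min(9,0)=0. stock: 0 - 0 = 0. total_sold = 32
  Event 6 (restock 29): 0 + 29 = 29
  Event 7 (sale 17): sell min(17,29)=17. stock: 29 - 17 = 12. total_sold = 49
  Event 8 (restock 17): 12 + 17 = 29
Final: stock = 29, total_sold = 49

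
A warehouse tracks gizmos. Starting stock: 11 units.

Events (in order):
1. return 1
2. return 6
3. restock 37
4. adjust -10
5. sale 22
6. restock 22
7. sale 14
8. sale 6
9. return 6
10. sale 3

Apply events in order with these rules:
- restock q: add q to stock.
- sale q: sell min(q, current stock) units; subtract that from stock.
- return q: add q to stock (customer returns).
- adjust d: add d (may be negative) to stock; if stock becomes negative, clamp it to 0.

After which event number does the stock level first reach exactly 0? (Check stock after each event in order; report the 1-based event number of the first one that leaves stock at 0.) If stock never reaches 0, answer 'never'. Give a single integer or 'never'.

Processing events:
Start: stock = 11
  Event 1 (return 1): 11 + 1 = 12
  Event 2 (return 6): 12 + 6 = 18
  Event 3 (restock 37): 18 + 37 = 55
  Event 4 (adjust -10): 55 + -10 = 45
  Event 5 (sale 22): sell min(22,45)=22. stock: 45 - 22 = 23. total_sold = 22
  Event 6 (restock 22): 23 + 22 = 45
  Event 7 (sale 14): sell min(14,45)=14. stock: 45 - 14 = 31. total_sold = 36
  Event 8 (sale 6): sell min(6,31)=6. stock: 31 - 6 = 25. total_sold = 42
  Event 9 (return 6): 25 + 6 = 31
  Event 10 (sale 3): sell min(3,31)=3. stock: 31 - 3 = 28. total_sold = 45
Final: stock = 28, total_sold = 45

Stock never reaches 0.

Answer: never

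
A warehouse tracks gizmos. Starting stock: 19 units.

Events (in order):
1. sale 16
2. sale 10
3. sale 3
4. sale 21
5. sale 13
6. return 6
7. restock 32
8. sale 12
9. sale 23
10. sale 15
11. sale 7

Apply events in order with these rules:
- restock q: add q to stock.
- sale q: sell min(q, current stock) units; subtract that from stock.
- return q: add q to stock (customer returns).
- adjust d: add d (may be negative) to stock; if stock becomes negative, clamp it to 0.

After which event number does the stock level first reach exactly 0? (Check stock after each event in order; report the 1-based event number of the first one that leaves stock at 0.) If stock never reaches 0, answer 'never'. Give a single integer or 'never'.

Processing events:
Start: stock = 19
  Event 1 (sale 16): sell min(16,19)=16. stock: 19 - 16 = 3. total_sold = 16
  Event 2 (sale 10): sell min(10,3)=3. stock: 3 - 3 = 0. total_sold = 19
  Event 3 (sale 3): sell min(3,0)=0. stock: 0 - 0 = 0. total_sold = 19
  Event 4 (sale 21): sell min(21,0)=0. stock: 0 - 0 = 0. total_sold = 19
  Event 5 (sale 13): sell min(13,0)=0. stock: 0 - 0 = 0. total_sold = 19
  Event 6 (return 6): 0 + 6 = 6
  Event 7 (restock 32): 6 + 32 = 38
  Event 8 (sale 12): sell min(12,38)=12. stock: 38 - 12 = 26. total_sold = 31
  Event 9 (sale 23): sell min(23,26)=23. stock: 26 - 23 = 3. total_sold = 54
  Event 10 (sale 15): sell min(15,3)=3. stock: 3 - 3 = 0. total_sold = 57
  Event 11 (sale 7): sell min(7,0)=0. stock: 0 - 0 = 0. total_sold = 57
Final: stock = 0, total_sold = 57

First zero at event 2.

Answer: 2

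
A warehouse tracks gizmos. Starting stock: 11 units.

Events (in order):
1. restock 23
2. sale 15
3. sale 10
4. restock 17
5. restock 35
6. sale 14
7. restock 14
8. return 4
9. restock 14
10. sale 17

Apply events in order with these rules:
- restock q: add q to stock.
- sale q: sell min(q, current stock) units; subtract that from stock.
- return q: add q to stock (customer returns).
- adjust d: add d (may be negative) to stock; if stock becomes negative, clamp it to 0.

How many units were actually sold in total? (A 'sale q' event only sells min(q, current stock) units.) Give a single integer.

Processing events:
Start: stock = 11
  Event 1 (restock 23): 11 + 23 = 34
  Event 2 (sale 15): sell min(15,34)=15. stock: 34 - 15 = 19. total_sold = 15
  Event 3 (sale 10): sell min(10,19)=10. stock: 19 - 10 = 9. total_sold = 25
  Event 4 (restock 17): 9 + 17 = 26
  Event 5 (restock 35): 26 + 35 = 61
  Event 6 (sale 14): sell min(14,61)=14. stock: 61 - 14 = 47. total_sold = 39
  Event 7 (restock 14): 47 + 14 = 61
  Event 8 (return 4): 61 + 4 = 65
  Event 9 (restock 14): 65 + 14 = 79
  Event 10 (sale 17): sell min(17,79)=17. stock: 79 - 17 = 62. total_sold = 56
Final: stock = 62, total_sold = 56

Answer: 56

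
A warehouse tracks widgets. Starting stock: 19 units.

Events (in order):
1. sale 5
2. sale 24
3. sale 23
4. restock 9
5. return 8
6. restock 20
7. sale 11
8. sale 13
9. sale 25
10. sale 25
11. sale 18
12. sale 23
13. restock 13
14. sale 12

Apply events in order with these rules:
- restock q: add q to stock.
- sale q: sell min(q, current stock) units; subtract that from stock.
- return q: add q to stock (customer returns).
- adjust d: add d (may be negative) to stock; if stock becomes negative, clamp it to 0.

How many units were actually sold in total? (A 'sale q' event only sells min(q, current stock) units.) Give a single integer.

Answer: 68

Derivation:
Processing events:
Start: stock = 19
  Event 1 (sale 5): sell min(5,19)=5. stock: 19 - 5 = 14. total_sold = 5
  Event 2 (sale 24): sell min(24,14)=14. stock: 14 - 14 = 0. total_sold = 19
  Event 3 (sale 23): sell min(23,0)=0. stock: 0 - 0 = 0. total_sold = 19
  Event 4 (restock 9): 0 + 9 = 9
  Event 5 (return 8): 9 + 8 = 17
  Event 6 (restock 20): 17 + 20 = 37
  Event 7 (sale 11): sell min(11,37)=11. stock: 37 - 11 = 26. total_sold = 30
  Event 8 (sale 13): sell min(13,26)=13. stock: 26 - 13 = 13. total_sold = 43
  Event 9 (sale 25): sell min(25,13)=13. stock: 13 - 13 = 0. total_sold = 56
  Event 10 (sale 25): sell min(25,0)=0. stock: 0 - 0 = 0. total_sold = 56
  Event 11 (sale 18): sell min(18,0)=0. stock: 0 - 0 = 0. total_sold = 56
  Event 12 (sale 23): sell min(23,0)=0. stock: 0 - 0 = 0. total_sold = 56
  Event 13 (restock 13): 0 + 13 = 13
  Event 14 (sale 12): sell min(12,13)=12. stock: 13 - 12 = 1. total_sold = 68
Final: stock = 1, total_sold = 68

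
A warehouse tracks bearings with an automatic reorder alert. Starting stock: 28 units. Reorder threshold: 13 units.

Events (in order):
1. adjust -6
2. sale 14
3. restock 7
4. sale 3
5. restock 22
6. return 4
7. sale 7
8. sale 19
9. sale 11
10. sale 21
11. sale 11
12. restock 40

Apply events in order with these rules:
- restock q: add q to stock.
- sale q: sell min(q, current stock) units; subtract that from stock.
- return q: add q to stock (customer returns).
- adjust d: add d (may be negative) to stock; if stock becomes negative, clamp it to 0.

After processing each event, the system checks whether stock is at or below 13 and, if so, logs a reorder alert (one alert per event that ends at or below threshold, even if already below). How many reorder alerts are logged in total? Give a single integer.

Processing events:
Start: stock = 28
  Event 1 (adjust -6): 28 + -6 = 22
  Event 2 (sale 14): sell min(14,22)=14. stock: 22 - 14 = 8. total_sold = 14
  Event 3 (restock 7): 8 + 7 = 15
  Event 4 (sale 3): sell min(3,15)=3. stock: 15 - 3 = 12. total_sold = 17
  Event 5 (restock 22): 12 + 22 = 34
  Event 6 (return 4): 34 + 4 = 38
  Event 7 (sale 7): sell min(7,38)=7. stock: 38 - 7 = 31. total_sold = 24
  Event 8 (sale 19): sell min(19,31)=19. stock: 31 - 19 = 12. total_sold = 43
  Event 9 (sale 11): sell min(11,12)=11. stock: 12 - 11 = 1. total_sold = 54
  Event 10 (sale 21): sell min(21,1)=1. stock: 1 - 1 = 0. total_sold = 55
  Event 11 (sale 11): sell min(11,0)=0. stock: 0 - 0 = 0. total_sold = 55
  Event 12 (restock 40): 0 + 40 = 40
Final: stock = 40, total_sold = 55

Checking against threshold 13:
  After event 1: stock=22 > 13
  After event 2: stock=8 <= 13 -> ALERT
  After event 3: stock=15 > 13
  After event 4: stock=12 <= 13 -> ALERT
  After event 5: stock=34 > 13
  After event 6: stock=38 > 13
  After event 7: stock=31 > 13
  After event 8: stock=12 <= 13 -> ALERT
  After event 9: stock=1 <= 13 -> ALERT
  After event 10: stock=0 <= 13 -> ALERT
  After event 11: stock=0 <= 13 -> ALERT
  After event 12: stock=40 > 13
Alert events: [2, 4, 8, 9, 10, 11]. Count = 6

Answer: 6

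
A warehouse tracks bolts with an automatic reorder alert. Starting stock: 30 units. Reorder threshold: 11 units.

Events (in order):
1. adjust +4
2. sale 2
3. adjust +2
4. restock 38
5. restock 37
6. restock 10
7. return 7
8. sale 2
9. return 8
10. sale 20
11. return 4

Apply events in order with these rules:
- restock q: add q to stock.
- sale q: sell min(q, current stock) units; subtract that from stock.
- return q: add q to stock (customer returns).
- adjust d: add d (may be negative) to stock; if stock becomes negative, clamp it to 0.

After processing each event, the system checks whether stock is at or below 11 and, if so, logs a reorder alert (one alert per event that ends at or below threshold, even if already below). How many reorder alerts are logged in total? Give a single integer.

Processing events:
Start: stock = 30
  Event 1 (adjust +4): 30 + 4 = 34
  Event 2 (sale 2): sell min(2,34)=2. stock: 34 - 2 = 32. total_sold = 2
  Event 3 (adjust +2): 32 + 2 = 34
  Event 4 (restock 38): 34 + 38 = 72
  Event 5 (restock 37): 72 + 37 = 109
  Event 6 (restock 10): 109 + 10 = 119
  Event 7 (return 7): 119 + 7 = 126
  Event 8 (sale 2): sell min(2,126)=2. stock: 126 - 2 = 124. total_sold = 4
  Event 9 (return 8): 124 + 8 = 132
  Event 10 (sale 20): sell min(20,132)=20. stock: 132 - 20 = 112. total_sold = 24
  Event 11 (return 4): 112 + 4 = 116
Final: stock = 116, total_sold = 24

Checking against threshold 11:
  After event 1: stock=34 > 11
  After event 2: stock=32 > 11
  After event 3: stock=34 > 11
  After event 4: stock=72 > 11
  After event 5: stock=109 > 11
  After event 6: stock=119 > 11
  After event 7: stock=126 > 11
  After event 8: stock=124 > 11
  After event 9: stock=132 > 11
  After event 10: stock=112 > 11
  After event 11: stock=116 > 11
Alert events: []. Count = 0

Answer: 0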